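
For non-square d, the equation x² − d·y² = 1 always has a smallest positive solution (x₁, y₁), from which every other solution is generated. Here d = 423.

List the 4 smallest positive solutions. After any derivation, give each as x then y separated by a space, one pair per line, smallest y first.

d=423: √d = [20; 1,1,3,4,3,1,1,40] (ℓ=8, even), read p_7/q_7
step 0: (20, 1)  from 20·(1,0) + (0,1)
…
step 3: (144, 7)  from 3·(41,2) + (21,1)
step 4: (617, 30)  from 4·(144,7) + (41,2)
…
step 6: (2612, 127)  from 1·(1995,97) + (617,30)
step 7: (4607, 224)  from 1·(2612,127) + (1995,97)
(x₁, y₁) = (4607, 224);  4607² − 423·224² = 1 ✓
k=2:  x_2 = 4607·4607+423·224·224 = 42448897,  y_2 = 4607·224+224·4607 = 2063936
k=3:  x_3 = 4607·42448897+423·224·2063936 = 391124132351,  y_3 = 4607·2063936+224·42448897 = 19017106080
k=4:  x_4 = 4607·391124132351+423·224·19017106080 = 3603817713033217,  y_4 = 4607·19017106080+224·391124132351 = 175223613357184

4607 224
42448897 2063936
391124132351 19017106080
3603817713033217 175223613357184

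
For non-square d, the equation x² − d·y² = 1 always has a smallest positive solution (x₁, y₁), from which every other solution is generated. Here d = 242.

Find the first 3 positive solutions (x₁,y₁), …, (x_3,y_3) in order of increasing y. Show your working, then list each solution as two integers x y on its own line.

19601 1260
768398401 49394520
30122754096401 1936363971780

[15; 1,1,3,1,14,1,3,1,1,30] for √242; ℓ=10 ⇒ convergent index 9
k=0  a_k=15  p_k/q_k = 15/1
k=1  a_k=1  p_k/q_k = 16/1
…
k=3  a_k=3  p_k/q_k = 109/7
k=4  a_k=1  p_k/q_k = 140/9
…
k=6  a_k=1  p_k/q_k = 2209/142
…
k=8  a_k=1  p_k/q_k = 10905/701
k=9  a_k=1  p_k/q_k = 19601/1260
→ (19601, 1260).  Check: 19601²=384199201, 242·1260²=384199200, difference 1.
k=2:  x_2 = 19601·19601+242·1260·1260 = 768398401,  y_2 = 19601·1260+1260·19601 = 49394520
k=3:  x_3 = 19601·768398401+242·1260·49394520 = 30122754096401,  y_3 = 19601·49394520+1260·768398401 = 1936363971780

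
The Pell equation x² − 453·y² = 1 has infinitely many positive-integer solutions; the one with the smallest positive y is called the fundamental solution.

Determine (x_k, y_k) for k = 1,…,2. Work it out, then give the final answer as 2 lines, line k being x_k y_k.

[21; 3,1,1,10,14,10,1,1,3,42] for √453; ℓ=10 ⇒ convergent index 9
i=0: a=21 ⇒ p=21, q=1
…
i=8: a=1 ⇒ p=469329, q=22051
i=9: a=3 ⇒ p=1653751, q=77700
(x₁, y₁) = (1653751, 77700);  1653751² − 453·77700² = 1 ✓
n=2: (1653751,77700)∘(1653751,77700) = (1653751·1653751+453·77700·77700, 1653751·77700+77700·1653751) = (5469784740001,256992905400)

1653751 77700
5469784740001 256992905400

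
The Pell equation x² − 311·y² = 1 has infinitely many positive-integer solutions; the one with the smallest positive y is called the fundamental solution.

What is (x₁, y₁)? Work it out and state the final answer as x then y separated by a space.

√311 = [17; 1,1,1,2,1,…,1,1,34, …], period ℓ=16 (even) → k=15
step 0: (17, 1)  from 17·(1,0) + (0,1)
…
step 3: (53, 3)  from 1·(35,2) + (18,1)
step 4: (141, 8)  from 2·(53,3) + (35,2)
…
step 10: (1376656, 78063)  from 6·(217583,12338) + (71158,4035)
…
step 12: (4565134, 258865)  from 2·(1594239,90401) + (1376656,78063)
…
step 14: (10724507, 608131)  from 1·(6159373,349266) + (4565134,258865)
step 15: (16883880, 957397)  from 1·(10724507,608131) + (6159373,349266)
fundamental: x₁=16883880, y₁=957397  (since 285065403854400 − 311·916609015609 = 1)

16883880 957397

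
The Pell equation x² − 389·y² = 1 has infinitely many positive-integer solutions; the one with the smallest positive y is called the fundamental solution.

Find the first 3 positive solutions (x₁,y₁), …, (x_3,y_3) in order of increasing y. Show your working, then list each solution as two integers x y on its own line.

3287049 166660
21609382256801 1095639172680
142062196675667653449 7202839293837075980

d=389: √d = [19; 1,2,1,1,1,1,2,1,38] (ℓ=9, odd), read p_17/q_17
step 0: (19, 1)  from 19·(1,0) + (0,1)
step 1: (20, 1)  from 1·(19,1) + (1,0)
…
step 5: (217, 11)  from 1·(138,7) + (79,4)
step 6: (355, 18)  from 1·(217,11) + (138,7)
…
step 11: (151493, 7681)  from 2·(50925,2582) + (49643,2517)
step 12: (202418, 10263)  from 1·(151493,7681) + (50925,2582)
step 13: (353911, 17944)  from 1·(202418,10263) + (151493,7681)
step 14: (556329, 28207)  from 1·(353911,17944) + (202418,10263)
…
step 16: (2376809, 120509)  from 2·(910240,46151) + (556329,28207)
step 17: (3287049, 166660)  from 1·(2376809,120509) + (910240,46151)
(x₁, y₁) = (3287049, 166660);  3287049² − 389·166660² = 1 ✓
(x_2, y_2) = (3287049·3287049 + 389·166660·166660, 3287049·166660 + 166660·3287049) = (21609382256801, 1095639172680)
(x_3, y_3) = (3287049·21609382256801 + 389·166660·1095639172680, 3287049·1095639172680 + 166660·21609382256801) = (142062196675667653449, 7202839293837075980)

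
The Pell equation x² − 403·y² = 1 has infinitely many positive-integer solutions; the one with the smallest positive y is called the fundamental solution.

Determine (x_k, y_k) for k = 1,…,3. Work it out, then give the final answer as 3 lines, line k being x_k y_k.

669878 33369
897473069767 44706317964
1202394930058086974 59895557730143415

d=403: √d = [20; 13,2,1,3,1,3,1,2,13,40] (ℓ=10, even), read p_9/q_9
k=0  a_k=20  p_k/q_k = 20/1
k=1  a_k=13  p_k/q_k = 261/13
k=2  a_k=2  p_k/q_k = 542/27
k=3  a_k=1  p_k/q_k = 803/40
k=4  a_k=3  p_k/q_k = 2951/147
k=5  a_k=1  p_k/q_k = 3754/187
…
k=7  a_k=1  p_k/q_k = 17967/895
k=8  a_k=2  p_k/q_k = 50147/2498
k=9  a_k=13  p_k/q_k = 669878/33369
→ (669878, 33369).  Check: 669878²=448736534884, 403·33369²=448736534883, difference 1.
n=2: (669878,33369)∘(669878,33369) = (669878·669878+403·33369·33369, 669878·33369+33369·669878) = (897473069767,44706317964)
n=3: (897473069767,44706317964)∘(669878,33369) = (669878·897473069767+403·33369·44706317964, 669878·44706317964+33369·897473069767) = (1202394930058086974,59895557730143415)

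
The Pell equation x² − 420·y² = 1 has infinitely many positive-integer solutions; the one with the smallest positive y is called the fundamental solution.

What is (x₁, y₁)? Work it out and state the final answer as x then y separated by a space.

d=420: √d = [20; 2,40] (ℓ=2, even), read p_1/q_1
i=0: a=20 ⇒ p=20, q=1
i=1: a=2 ⇒ p=41, q=2
(x₁, y₁) = (41, 2);  41² − 420·2² = 1 ✓

41 2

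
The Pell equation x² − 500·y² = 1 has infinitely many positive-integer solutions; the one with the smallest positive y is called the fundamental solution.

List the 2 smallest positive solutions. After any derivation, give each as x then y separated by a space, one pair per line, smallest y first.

[22; 2,1,3,2,1,…,1,2,44] for √500; ℓ=14 ⇒ convergent index 13
k=0  a_k=22  p_k/q_k = 22/1
k=1  a_k=2  p_k/q_k = 45/2
k=2  a_k=1  p_k/q_k = 67/3
k=3  a_k=3  p_k/q_k = 246/11
k=4  a_k=2  p_k/q_k = 559/25
…
k=7  a_k=10  p_k/q_k = 14445/646
k=8  a_k=1  p_k/q_k = 15809/707
k=9  a_k=1  p_k/q_k = 30254/1353
…
k=11  a_k=3  p_k/q_k = 259205/11592
k=12  a_k=1  p_k/q_k = 335522/15005
k=13  a_k=2  p_k/q_k = 930249/41602
(x₁, y₁) = (930249, 41602);  930249² − 500·41602² = 1 ✓
n=2: (930249,41602)∘(930249,41602) = (930249·930249+500·41602·41602, 930249·41602+41602·930249) = (1730726404001,77400437796)

930249 41602
1730726404001 77400437796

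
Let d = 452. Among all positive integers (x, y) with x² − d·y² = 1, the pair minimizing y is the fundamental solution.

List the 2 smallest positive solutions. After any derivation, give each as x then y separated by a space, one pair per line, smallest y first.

1204353 56648
2900932297217 136448377488

√452 = [21; 3,1,5,3,10,3,5,1,3,42, …], period ℓ=10 (even) → k=9
i=0: a=21 ⇒ p=21, q=1
…
i=3: a=5 ⇒ p=489, q=23
…
i=5: a=10 ⇒ p=16009, q=753
…
i=8: a=1 ⇒ p=313483, q=14745
i=9: a=3 ⇒ p=1204353, q=56648
→ (1204353, 56648).  Check: 1204353²=1450466148609, 452·56648²=1450466148608, difference 1.
k=2:  x_2 = 1204353·1204353+452·56648·56648 = 2900932297217,  y_2 = 1204353·56648+56648·1204353 = 136448377488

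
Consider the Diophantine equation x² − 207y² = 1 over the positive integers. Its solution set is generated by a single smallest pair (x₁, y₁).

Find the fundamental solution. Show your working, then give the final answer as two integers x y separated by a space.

1151 80

[14; 2,1,1,2,1,1,2,28] for √207; ℓ=8 ⇒ convergent index 7
a_0=14:  p_0=14·1+0=14,  q_0=14·0+1=1
a_1=2:  p_1=2·14+1=29,  q_1=2·1+0=2
a_2=1:  p_2=1·29+14=43,  q_2=1·2+1=3
a_3=1:  p_3=1·43+29=72,  q_3=1·3+2=5
a_4=2:  p_4=2·72+43=187,  q_4=2·5+3=13
…
a_6=1:  p_6=1·259+187=446,  q_6=1·18+13=31
a_7=2:  p_7=2·446+259=1151,  q_7=2·31+18=80
→ (1151, 80).  Check: 1151²=1324801, 207·80²=1324800, difference 1.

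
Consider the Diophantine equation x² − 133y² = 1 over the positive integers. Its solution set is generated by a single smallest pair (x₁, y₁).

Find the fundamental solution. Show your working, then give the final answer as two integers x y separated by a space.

d=133: √d = [11; 1,1,7,5,1,…,1,1,22] (ℓ=16, even), read p_15/q_15
i=0: a=11 ⇒ p=11, q=1
i=1: a=1 ⇒ p=12, q=1
i=2: a=1 ⇒ p=23, q=2
i=3: a=7 ⇒ p=173, q=15
i=4: a=5 ⇒ p=888, q=77
i=5: a=1 ⇒ p=1061, q=92
i=6: a=1 ⇒ p=1949, q=169
…
i=8: a=2 ⇒ p=7969, q=691
i=9: a=1 ⇒ p=10979, q=952
i=10: a=1 ⇒ p=18948, q=1643
i=11: a=1 ⇒ p=29927, q=2595
i=12: a=5 ⇒ p=168583, q=14618
i=13: a=7 ⇒ p=1210008, q=104921
i=14: a=1 ⇒ p=1378591, q=119539
i=15: a=1 ⇒ p=2588599, q=224460
fundamental: x₁=2588599, y₁=224460  (since 6700844782801 − 133·50382291600 = 1)

2588599 224460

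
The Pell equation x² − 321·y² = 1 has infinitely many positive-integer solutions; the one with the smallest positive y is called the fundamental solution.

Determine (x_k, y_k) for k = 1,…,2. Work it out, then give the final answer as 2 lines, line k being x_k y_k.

215 12
92449 5160

d=321: √d = [17; 1,10,1,34] (ℓ=4, even), read p_3/q_3
step 0: (17, 1)  from 17·(1,0) + (0,1)
…
step 2: (197, 11)  from 10·(18,1) + (17,1)
step 3: (215, 12)  from 1·(197,11) + (18,1)
(x₁, y₁) = (215, 12);  215² − 321·12² = 1 ✓
(215+12√321)^2 = 92449 + 5160√321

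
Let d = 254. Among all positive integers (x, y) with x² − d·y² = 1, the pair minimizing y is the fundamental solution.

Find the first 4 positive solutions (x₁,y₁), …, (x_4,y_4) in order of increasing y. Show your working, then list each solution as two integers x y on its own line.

√254 → a₀=15, period (1,14,1,30); ℓ=4 even so k=3
a_0=15:  p_0=15·1+0=15,  q_0=15·0+1=1
a_1=1:  p_1=1·15+1=16,  q_1=1·1+0=1
a_2=14:  p_2=14·16+15=239,  q_2=14·1+1=15
a_3=1:  p_3=1·239+16=255,  q_3=1·15+1=16
(x₁, y₁) = (255, 16);  255² − 254·16² = 1 ✓
n=2: (255,16)∘(255,16) = (255·255+254·16·16, 255·16+16·255) = (130049,8160)
n=3: (130049,8160)∘(255,16) = (255·130049+254·16·8160, 255·8160+16·130049) = (66324735,4161584)
n=4: (66324735,4161584)∘(255,16) = (255·66324735+254·16·4161584, 255·4161584+16·66324735) = (33825484801,2122399680)

255 16
130049 8160
66324735 4161584
33825484801 2122399680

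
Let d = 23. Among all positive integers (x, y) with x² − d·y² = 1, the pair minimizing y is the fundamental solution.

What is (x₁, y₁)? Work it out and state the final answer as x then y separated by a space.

24 5

d=23: √d = [4; 1,3,1,8] (ℓ=4, even), read p_3/q_3
i=0: a=4 ⇒ p=4, q=1
i=1: a=1 ⇒ p=5, q=1
i=2: a=3 ⇒ p=19, q=4
i=3: a=1 ⇒ p=24, q=5
fundamental: x₁=24, y₁=5  (since 576 − 23·25 = 1)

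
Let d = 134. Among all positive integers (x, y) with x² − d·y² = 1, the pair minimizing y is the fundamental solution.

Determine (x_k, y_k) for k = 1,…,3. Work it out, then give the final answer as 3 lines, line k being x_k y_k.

[11; 1,1,2,1,3,…,1,1,22] for √134; ℓ=14 ⇒ convergent index 13
i=0: a=11 ⇒ p=11, q=1
…
i=3: a=2 ⇒ p=58, q=5
i=4: a=1 ⇒ p=81, q=7
i=5: a=3 ⇒ p=301, q=26
i=6: a=1 ⇒ p=382, q=33
…
i=11: a=2 ⇒ p=61896, q=5347
i=12: a=1 ⇒ p=84029, q=7259
i=13: a=1 ⇒ p=145925, q=12606
→ (145925, 12606).  Check: 145925²=21294105625, 134·12606²=21294105624, difference 1.
n=2: (145925,12606)∘(145925,12606) = (145925·145925+134·12606·12606, 145925·12606+12606·145925) = (42588211249,3679061100)
n=3: (42588211249,3679061100)∘(145925,12606) = (145925·42588211249+134·12606·3679061100, 145925·3679061100+12606·42588211249) = (12429369452874725,1073733982022394)

145925 12606
42588211249 3679061100
12429369452874725 1073733982022394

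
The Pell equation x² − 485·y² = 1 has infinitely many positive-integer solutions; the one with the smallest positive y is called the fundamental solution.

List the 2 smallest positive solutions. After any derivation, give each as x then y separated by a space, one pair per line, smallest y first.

d=485: √d = [22; 44] (ℓ=1, odd), read p_1/q_1
step 0: (22, 1)  from 22·(1,0) + (0,1)
step 1: (969, 44)  from 44·(22,1) + (1,0)
fundamental: x₁=969, y₁=44  (since 938961 − 485·1936 = 1)
k=2:  x_2 = 969·969+485·44·44 = 1877921,  y_2 = 969·44+44·969 = 85272

969 44
1877921 85272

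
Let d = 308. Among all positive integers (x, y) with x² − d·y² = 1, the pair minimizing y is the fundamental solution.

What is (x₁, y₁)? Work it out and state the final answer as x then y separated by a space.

√308 = [17; 1,1,4,1,1,34, …], period ℓ=6 (even) → k=5
i=0: a=17 ⇒ p=17, q=1
i=1: a=1 ⇒ p=18, q=1
…
i=3: a=4 ⇒ p=158, q=9
i=4: a=1 ⇒ p=193, q=11
i=5: a=1 ⇒ p=351, q=20
fundamental: x₁=351, y₁=20  (since 123201 − 308·400 = 1)

351 20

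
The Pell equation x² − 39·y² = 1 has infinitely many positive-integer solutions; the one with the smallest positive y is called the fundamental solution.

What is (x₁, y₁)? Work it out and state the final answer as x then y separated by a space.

25 4

[6; 4,12] for √39; ℓ=2 ⇒ convergent index 1
step 0: (6, 1)  from 6·(1,0) + (0,1)
step 1: (25, 4)  from 4·(6,1) + (1,0)
→ (25, 4).  Check: 25²=625, 39·4²=624, difference 1.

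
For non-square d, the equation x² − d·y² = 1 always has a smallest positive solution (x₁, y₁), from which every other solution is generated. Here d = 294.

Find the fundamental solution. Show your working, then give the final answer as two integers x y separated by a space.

4801 280

√294 → a₀=17, period (6,1,4,1,6,34); ℓ=6 even so k=5
k=0  a_k=17  p_k/q_k = 17/1
k=1  a_k=6  p_k/q_k = 103/6
k=2  a_k=1  p_k/q_k = 120/7
k=3  a_k=4  p_k/q_k = 583/34
k=4  a_k=1  p_k/q_k = 703/41
k=5  a_k=6  p_k/q_k = 4801/280
(x₁, y₁) = (4801, 280);  4801² − 294·280² = 1 ✓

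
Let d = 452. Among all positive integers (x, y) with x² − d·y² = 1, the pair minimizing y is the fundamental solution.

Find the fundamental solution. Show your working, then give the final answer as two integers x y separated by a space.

1204353 56648

d=452: √d = [21; 3,1,5,3,10,3,5,1,3,42] (ℓ=10, even), read p_9/q_9
k=0  a_k=21  p_k/q_k = 21/1
…
k=2  a_k=1  p_k/q_k = 85/4
k=3  a_k=5  p_k/q_k = 489/23
…
k=5  a_k=10  p_k/q_k = 16009/753
k=6  a_k=3  p_k/q_k = 49579/2332
k=7  a_k=5  p_k/q_k = 263904/12413
k=8  a_k=1  p_k/q_k = 313483/14745
k=9  a_k=3  p_k/q_k = 1204353/56648
(x₁, y₁) = (1204353, 56648);  1204353² − 452·56648² = 1 ✓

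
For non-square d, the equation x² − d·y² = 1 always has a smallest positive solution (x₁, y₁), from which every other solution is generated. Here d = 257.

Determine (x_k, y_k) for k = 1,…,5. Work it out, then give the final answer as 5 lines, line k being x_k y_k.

513 32
526337 32832
540021249 33685600
554061275137 34561392768
568466328269313 35459955294368

[16; 32] for √257; ℓ=1 ⇒ convergent index 1
i=0: a=16 ⇒ p=16, q=1
i=1: a=32 ⇒ p=513, q=32
(x₁, y₁) = (513, 32);  513² − 257·32² = 1 ✓
(x_2, y_2) = (513·513 + 257·32·32, 513·32 + 32·513) = (526337, 32832)
(x_3, y_3) = (513·526337 + 257·32·32832, 513·32832 + 32·526337) = (540021249, 33685600)
(x_4, y_4) = (513·540021249 + 257·32·33685600, 513·33685600 + 32·540021249) = (554061275137, 34561392768)
(x_5, y_5) = (513·554061275137 + 257·32·34561392768, 513·34561392768 + 32·554061275137) = (568466328269313, 35459955294368)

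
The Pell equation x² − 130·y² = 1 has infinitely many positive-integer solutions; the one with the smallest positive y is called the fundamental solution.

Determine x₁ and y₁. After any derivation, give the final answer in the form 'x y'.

[11; 2,2,22] for √130; ℓ=3 ⇒ convergent index 5
i=0: a=11 ⇒ p=11, q=1
…
i=3: a=22 ⇒ p=1277, q=112
i=4: a=2 ⇒ p=2611, q=229
i=5: a=2 ⇒ p=6499, q=570
fundamental: x₁=6499, y₁=570  (since 42237001 − 130·324900 = 1)

6499 570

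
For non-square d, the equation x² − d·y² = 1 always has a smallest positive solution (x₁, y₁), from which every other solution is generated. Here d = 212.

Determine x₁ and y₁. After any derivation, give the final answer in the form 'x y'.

√212 → a₀=14, period (1,1,3,1,1,…,1,1,28); ℓ=14 even so k=13
a_0=14:  p_0=14·1+0=14,  q_0=14·0+1=1
a_1=1:  p_1=1·14+1=15,  q_1=1·1+0=1
a_2=1:  p_2=1·15+14=29,  q_2=1·1+1=2
…
a_7=6:  p_7=6·364+233=2417,  q_7=6·25+16=166
…
a_9=1:  p_9=1·2781+2417=5198,  q_9=1·191+166=357
…
a_12=1:  p_12=1·29135+7979=37114,  q_12=1·2001+548=2549
a_13=1:  p_13=1·37114+29135=66249,  q_13=1·2549+2001=4550
→ (66249, 4550).  Check: 66249²=4388930001, 212·4550²=4388930000, difference 1.

66249 4550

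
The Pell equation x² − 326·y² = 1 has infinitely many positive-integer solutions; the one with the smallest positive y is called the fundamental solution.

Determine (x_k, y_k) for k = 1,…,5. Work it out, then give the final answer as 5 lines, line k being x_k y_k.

[18; 18,36] for √326; ℓ=2 ⇒ convergent index 1
step 0: (18, 1)  from 18·(1,0) + (0,1)
step 1: (325, 18)  from 18·(18,1) + (1,0)
(x₁, y₁) = (325, 18);  325² − 326·18² = 1 ✓
(325+18√326)^2 = 211249 + 11700√326
(325+18√326)^3 = 137311525 + 7604982√326
(325+18√326)^4 = 89252280001 + 4943226600√326
(325+18√326)^5 = 58013844689125 + 3213089685018√326

325 18
211249 11700
137311525 7604982
89252280001 4943226600
58013844689125 3213089685018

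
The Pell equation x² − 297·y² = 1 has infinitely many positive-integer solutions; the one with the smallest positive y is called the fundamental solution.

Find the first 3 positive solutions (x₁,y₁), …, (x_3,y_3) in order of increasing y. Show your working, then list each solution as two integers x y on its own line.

√297 = [17; 4,3,1,1,2,1,1,3,4,34, …], period ℓ=10 (even) → k=9
a_0=17:  p_0=17·1+0=17,  q_0=17·0+1=1
…
a_2=3:  p_2=3·69+17=224,  q_2=3·4+1=13
…
a_6=1:  p_6=1·1327+517=1844,  q_6=1·77+30=107
a_7=1:  p_7=1·1844+1327=3171,  q_7=1·107+77=184
a_8=3:  p_8=3·3171+1844=11357,  q_8=3·184+107=659
a_9=4:  p_9=4·11357+3171=48599,  q_9=4·659+184=2820
→ (48599, 2820).  Check: 48599²=2361862801, 297·2820²=2361862800, difference 1.
(x_2, y_2) = (48599·48599 + 297·2820·2820, 48599·2820 + 2820·48599) = (4723725601, 274098360)
(x_3, y_3) = (48599·4723725601 + 297·2820·274098360, 48599·274098360 + 2820·4723725601) = (459136680917399, 26641812392460)

48599 2820
4723725601 274098360
459136680917399 26641812392460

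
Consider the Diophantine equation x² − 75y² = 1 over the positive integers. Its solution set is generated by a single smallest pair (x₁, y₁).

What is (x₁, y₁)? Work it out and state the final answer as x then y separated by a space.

[8; 1,1,1,16] for √75; ℓ=4 ⇒ convergent index 3
a_0=8:  p_0=8·1+0=8,  q_0=8·0+1=1
a_1=1:  p_1=1·8+1=9,  q_1=1·1+0=1
a_2=1:  p_2=1·9+8=17,  q_2=1·1+1=2
a_3=1:  p_3=1·17+9=26,  q_3=1·2+1=3
→ (26, 3).  Check: 26²=676, 75·3²=675, difference 1.

26 3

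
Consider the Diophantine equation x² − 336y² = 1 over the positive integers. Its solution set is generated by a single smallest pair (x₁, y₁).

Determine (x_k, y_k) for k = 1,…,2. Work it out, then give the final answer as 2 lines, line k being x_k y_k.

55 3
6049 330

[18; 3,36] for √336; ℓ=2 ⇒ convergent index 1
k=0  a_k=18  p_k/q_k = 18/1
k=1  a_k=3  p_k/q_k = 55/3
fundamental: x₁=55, y₁=3  (since 3025 − 336·9 = 1)
n=2: (55,3)∘(55,3) = (55·55+336·3·3, 55·3+3·55) = (6049,330)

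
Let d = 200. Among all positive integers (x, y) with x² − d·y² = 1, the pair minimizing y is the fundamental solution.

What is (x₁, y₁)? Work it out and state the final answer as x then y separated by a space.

99 7

[14; 7,28] for √200; ℓ=2 ⇒ convergent index 1
step 0: (14, 1)  from 14·(1,0) + (0,1)
step 1: (99, 7)  from 7·(14,1) + (1,0)
fundamental: x₁=99, y₁=7  (since 9801 − 200·49 = 1)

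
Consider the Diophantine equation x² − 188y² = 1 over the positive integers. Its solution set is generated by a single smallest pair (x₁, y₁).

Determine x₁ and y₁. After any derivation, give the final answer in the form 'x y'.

4607 336

[13; 1,2,2,6,2,2,1,26] for √188; ℓ=8 ⇒ convergent index 7
a_0=13:  p_0=13·1+0=13,  q_0=13·0+1=1
a_1=1:  p_1=1·13+1=14,  q_1=1·1+0=1
…
a_5=2:  p_5=2·617+96=1330,  q_5=2·45+7=97
a_6=2:  p_6=2·1330+617=3277,  q_6=2·97+45=239
a_7=1:  p_7=1·3277+1330=4607,  q_7=1·239+97=336
→ (4607, 336).  Check: 4607²=21224449, 188·336²=21224448, difference 1.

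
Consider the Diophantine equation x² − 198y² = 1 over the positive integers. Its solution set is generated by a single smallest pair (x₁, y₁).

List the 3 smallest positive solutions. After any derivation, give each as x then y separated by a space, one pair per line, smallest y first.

197 14
77617 5516
30580901 2173290

[14; 14,28] for √198; ℓ=2 ⇒ convergent index 1
i=0: a=14 ⇒ p=14, q=1
i=1: a=14 ⇒ p=197, q=14
(x₁, y₁) = (197, 14);  197² − 198·14² = 1 ✓
(197+14√198)^2 = 77617 + 5516√198
(197+14√198)^3 = 30580901 + 2173290√198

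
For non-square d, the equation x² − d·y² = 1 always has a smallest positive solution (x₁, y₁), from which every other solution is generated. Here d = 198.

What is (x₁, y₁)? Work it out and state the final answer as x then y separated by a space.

[14; 14,28] for √198; ℓ=2 ⇒ convergent index 1
k=0  a_k=14  p_k/q_k = 14/1
k=1  a_k=14  p_k/q_k = 197/14
fundamental: x₁=197, y₁=14  (since 38809 − 198·196 = 1)

197 14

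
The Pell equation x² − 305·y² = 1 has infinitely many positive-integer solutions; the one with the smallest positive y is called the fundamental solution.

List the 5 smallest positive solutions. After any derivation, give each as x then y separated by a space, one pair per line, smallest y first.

√305 → a₀=17, period (2,6,2,34); ℓ=4 even so k=3
step 0: (17, 1)  from 17·(1,0) + (0,1)
…
step 2: (227, 13)  from 6·(35,2) + (17,1)
step 3: (489, 28)  from 2·(227,13) + (35,2)
fundamental: x₁=489, y₁=28  (since 239121 − 305·784 = 1)
k=2:  x_2 = 489·489+305·28·28 = 478241,  y_2 = 489·28+28·489 = 27384
k=3:  x_3 = 489·478241+305·28·27384 = 467719209,  y_3 = 489·27384+28·478241 = 26781524
k=4:  x_4 = 489·467719209+305·28·26781524 = 457428908161,  y_4 = 489·26781524+28·467719209 = 26192303088
k=5:  x_5 = 489·457428908161+305·28·26192303088 = 447365004462249,  y_5 = 489·26192303088+28·457428908161 = 25616045638540

489 28
478241 27384
467719209 26781524
457428908161 26192303088
447365004462249 25616045638540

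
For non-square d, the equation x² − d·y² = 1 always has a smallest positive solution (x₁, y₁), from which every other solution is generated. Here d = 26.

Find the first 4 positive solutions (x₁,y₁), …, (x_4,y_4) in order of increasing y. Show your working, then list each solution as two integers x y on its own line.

[5; 10] for √26; ℓ=1 ⇒ convergent index 1
i=0: a=5 ⇒ p=5, q=1
i=1: a=10 ⇒ p=51, q=10
→ (51, 10).  Check: 51²=2601, 26·10²=2600, difference 1.
(51+10√26)^2 = 5201 + 1020√26
(51+10√26)^3 = 530451 + 104030√26
(51+10√26)^4 = 54100801 + 10610040√26

51 10
5201 1020
530451 104030
54100801 10610040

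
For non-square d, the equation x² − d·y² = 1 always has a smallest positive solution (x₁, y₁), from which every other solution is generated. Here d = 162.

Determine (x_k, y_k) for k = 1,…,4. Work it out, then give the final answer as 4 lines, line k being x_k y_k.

19601 1540
768398401 60371080
30122754096401 2366667076620
1180872205318713601 92778082677286160

√162 = [12; 1,2,1,2,12,2,1,2,1,24, …], period ℓ=10 (even) → k=9
i=0: a=12 ⇒ p=12, q=1
…
i=5: a=12 ⇒ p=1731, q=136
i=6: a=2 ⇒ p=3602, q=283
…
i=8: a=2 ⇒ p=14268, q=1121
i=9: a=1 ⇒ p=19601, q=1540
fundamental: x₁=19601, y₁=1540  (since 384199201 − 162·2371600 = 1)
(19601+1540√162)^2 = 768398401 + 60371080√162
(19601+1540√162)^3 = 30122754096401 + 2366667076620√162
(19601+1540√162)^4 = 1180872205318713601 + 92778082677286160√162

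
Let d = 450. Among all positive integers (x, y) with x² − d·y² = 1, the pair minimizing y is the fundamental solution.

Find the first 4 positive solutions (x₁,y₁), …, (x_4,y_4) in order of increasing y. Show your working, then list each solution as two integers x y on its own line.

√450 = [21; 4,1,2,4,2,1,4,42, …], period ℓ=8 (even) → k=7
i=0: a=21 ⇒ p=21, q=1
…
i=3: a=2 ⇒ p=297, q=14
i=4: a=4 ⇒ p=1294, q=61
i=5: a=2 ⇒ p=2885, q=136
i=6: a=1 ⇒ p=4179, q=197
i=7: a=4 ⇒ p=19601, q=924
fundamental: x₁=19601, y₁=924  (since 384199201 − 450·853776 = 1)
k=2:  x_2 = 19601·19601+450·924·924 = 768398401,  y_2 = 19601·924+924·19601 = 36222648
k=3:  x_3 = 19601·768398401+450·924·36222648 = 30122754096401,  y_3 = 19601·36222648+924·768398401 = 1420000245972
k=4:  x_4 = 19601·30122754096401+450·924·1420000245972 = 1180872205318713601,  y_4 = 19601·1420000245972+924·30122754096401 = 55666849606371696

19601 924
768398401 36222648
30122754096401 1420000245972
1180872205318713601 55666849606371696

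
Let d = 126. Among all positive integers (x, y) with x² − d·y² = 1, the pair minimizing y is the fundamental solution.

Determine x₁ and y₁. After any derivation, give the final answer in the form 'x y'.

449 40

√126 → a₀=11, period (4,2,4,22); ℓ=4 even so k=3
k=0  a_k=11  p_k/q_k = 11/1
…
k=2  a_k=2  p_k/q_k = 101/9
k=3  a_k=4  p_k/q_k = 449/40
(x₁, y₁) = (449, 40);  449² − 126·40² = 1 ✓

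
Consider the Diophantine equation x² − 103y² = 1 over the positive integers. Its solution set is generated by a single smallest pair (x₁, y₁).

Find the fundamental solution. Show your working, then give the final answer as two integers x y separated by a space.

227528 22419

[10; 6,1,2,1,1,9,1,1,2,1,6,20] for √103; ℓ=12 ⇒ convergent index 11
step 0: (10, 1)  from 10·(1,0) + (0,1)
step 1: (61, 6)  from 6·(10,1) + (1,0)
step 2: (71, 7)  from 1·(61,6) + (10,1)
step 3: (203, 20)  from 2·(71,7) + (61,6)
step 4: (274, 27)  from 1·(203,20) + (71,7)
step 5: (477, 47)  from 1·(274,27) + (203,20)
step 6: (4567, 450)  from 9·(477,47) + (274,27)
step 7: (5044, 497)  from 1·(4567,450) + (477,47)
…
step 9: (24266, 2391)  from 2·(9611,947) + (5044,497)
step 10: (33877, 3338)  from 1·(24266,2391) + (9611,947)
step 11: (227528, 22419)  from 6·(33877,3338) + (24266,2391)
(x₁, y₁) = (227528, 22419);  227528² − 103·22419² = 1 ✓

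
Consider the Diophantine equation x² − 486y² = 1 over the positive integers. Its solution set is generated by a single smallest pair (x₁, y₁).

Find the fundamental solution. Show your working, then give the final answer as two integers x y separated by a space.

d=486: √d = [22; 22,44] (ℓ=2, even), read p_1/q_1
step 0: (22, 1)  from 22·(1,0) + (0,1)
step 1: (485, 22)  from 22·(22,1) + (1,0)
→ (485, 22).  Check: 485²=235225, 486·22²=235224, difference 1.

485 22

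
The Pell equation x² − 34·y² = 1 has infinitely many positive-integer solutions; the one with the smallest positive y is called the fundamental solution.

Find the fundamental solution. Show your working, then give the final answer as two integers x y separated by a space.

35 6

[5; 1,4,1,10] for √34; ℓ=4 ⇒ convergent index 3
k=0  a_k=5  p_k/q_k = 5/1
k=1  a_k=1  p_k/q_k = 6/1
k=2  a_k=4  p_k/q_k = 29/5
k=3  a_k=1  p_k/q_k = 35/6
fundamental: x₁=35, y₁=6  (since 1225 − 34·36 = 1)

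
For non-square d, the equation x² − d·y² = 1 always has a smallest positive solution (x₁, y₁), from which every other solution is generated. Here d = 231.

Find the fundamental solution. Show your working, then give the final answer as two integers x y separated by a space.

√231 = [15; 5,30, …], period ℓ=2 (even) → k=1
i=0: a=15 ⇒ p=15, q=1
i=1: a=5 ⇒ p=76, q=5
(x₁, y₁) = (76, 5);  76² − 231·5² = 1 ✓

76 5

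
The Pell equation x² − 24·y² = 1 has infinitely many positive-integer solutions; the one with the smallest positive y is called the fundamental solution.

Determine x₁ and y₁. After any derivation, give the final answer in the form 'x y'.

[4; 1,8] for √24; ℓ=2 ⇒ convergent index 1
a_0=4:  p_0=4·1+0=4,  q_0=4·0+1=1
a_1=1:  p_1=1·4+1=5,  q_1=1·1+0=1
fundamental: x₁=5, y₁=1  (since 25 − 24·1 = 1)

5 1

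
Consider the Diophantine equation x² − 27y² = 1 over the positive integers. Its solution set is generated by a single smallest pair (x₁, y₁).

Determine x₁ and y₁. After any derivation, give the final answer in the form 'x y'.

√27 = [5; 5,10, …], period ℓ=2 (even) → k=1
a_0=5:  p_0=5·1+0=5,  q_0=5·0+1=1
a_1=5:  p_1=5·5+1=26,  q_1=5·1+0=5
→ (26, 5).  Check: 26²=676, 27·5²=675, difference 1.

26 5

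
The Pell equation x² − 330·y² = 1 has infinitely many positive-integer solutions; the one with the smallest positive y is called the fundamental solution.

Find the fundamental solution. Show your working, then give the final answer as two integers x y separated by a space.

√330 → a₀=18, period (6,36); ℓ=2 even so k=1
step 0: (18, 1)  from 18·(1,0) + (0,1)
step 1: (109, 6)  from 6·(18,1) + (1,0)
fundamental: x₁=109, y₁=6  (since 11881 − 330·36 = 1)

109 6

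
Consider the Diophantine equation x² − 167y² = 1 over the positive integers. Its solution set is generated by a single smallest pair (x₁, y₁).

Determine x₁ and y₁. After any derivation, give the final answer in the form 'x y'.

168 13

√167 = [12; 1,11,1,24, …], period ℓ=4 (even) → k=3
k=0  a_k=12  p_k/q_k = 12/1
k=1  a_k=1  p_k/q_k = 13/1
k=2  a_k=11  p_k/q_k = 155/12
k=3  a_k=1  p_k/q_k = 168/13
fundamental: x₁=168, y₁=13  (since 28224 − 167·169 = 1)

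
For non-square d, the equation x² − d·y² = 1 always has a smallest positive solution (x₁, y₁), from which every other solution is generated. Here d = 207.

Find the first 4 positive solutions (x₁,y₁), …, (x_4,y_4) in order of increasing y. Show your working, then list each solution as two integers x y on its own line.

1151 80
2649601 184160
6099380351 423936240
14040770918401 975901040320

[14; 2,1,1,2,1,1,2,28] for √207; ℓ=8 ⇒ convergent index 7
step 0: (14, 1)  from 14·(1,0) + (0,1)
step 1: (29, 2)  from 2·(14,1) + (1,0)
…
step 3: (72, 5)  from 1·(43,3) + (29,2)
step 4: (187, 13)  from 2·(72,5) + (43,3)
…
step 6: (446, 31)  from 1·(259,18) + (187,13)
step 7: (1151, 80)  from 2·(446,31) + (259,18)
(x₁, y₁) = (1151, 80);  1151² − 207·80² = 1 ✓
n=2: (1151,80)∘(1151,80) = (1151·1151+207·80·80, 1151·80+80·1151) = (2649601,184160)
n=3: (2649601,184160)∘(1151,80) = (1151·2649601+207·80·184160, 1151·184160+80·2649601) = (6099380351,423936240)
n=4: (6099380351,423936240)∘(1151,80) = (1151·6099380351+207·80·423936240, 1151·423936240+80·6099380351) = (14040770918401,975901040320)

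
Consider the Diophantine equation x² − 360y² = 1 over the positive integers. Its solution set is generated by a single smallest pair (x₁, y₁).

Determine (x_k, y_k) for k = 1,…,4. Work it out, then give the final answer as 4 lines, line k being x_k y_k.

√360 = [18; 1,36, …], period ℓ=2 (even) → k=1
step 0: (18, 1)  from 18·(1,0) + (0,1)
step 1: (19, 1)  from 1·(18,1) + (1,0)
fundamental: x₁=19, y₁=1  (since 361 − 360·1 = 1)
(19+1√360)^2 = 721 + 38√360
(19+1√360)^3 = 27379 + 1443√360
(19+1√360)^4 = 1039681 + 54796√360

19 1
721 38
27379 1443
1039681 54796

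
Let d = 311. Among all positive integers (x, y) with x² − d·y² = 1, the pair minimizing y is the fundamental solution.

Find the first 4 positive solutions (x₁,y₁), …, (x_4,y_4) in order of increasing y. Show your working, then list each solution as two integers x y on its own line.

16883880 957397
570130807708799 32329152120720
19252040283316857636360 1091683049815963029803
650098275797375082487964044801 36863691222253451430108430560

d=311: √d = [17; 1,1,1,2,1,…,1,1,34] (ℓ=16, even), read p_15/q_15
i=0: a=17 ⇒ p=17, q=1
i=1: a=1 ⇒ p=18, q=1
…
i=5: a=1 ⇒ p=194, q=11
…
i=7: a=3 ⇒ p=4109, q=233
i=8: a=17 ⇒ p=71158, q=4035
i=9: a=3 ⇒ p=217583, q=12338
…
i=13: a=1 ⇒ p=6159373, q=349266
i=14: a=1 ⇒ p=10724507, q=608131
i=15: a=1 ⇒ p=16883880, q=957397
→ (16883880, 957397).  Check: 16883880²=285065403854400, 311·957397²=285065403854399, difference 1.
(16883880+957397√311)^2 = 570130807708799 + 32329152120720√311
(16883880+957397√311)^3 = 19252040283316857636360 + 1091683049815963029803√311
(16883880+957397√311)^4 = 650098275797375082487964044801 + 36863691222253451430108430560√311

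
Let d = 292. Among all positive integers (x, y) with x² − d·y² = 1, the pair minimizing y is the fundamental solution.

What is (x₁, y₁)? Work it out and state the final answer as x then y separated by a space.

[17; 11,2,1,3,8,3,1,2,11,34] for √292; ℓ=10 ⇒ convergent index 9
step 0: (17, 1)  from 17·(1,0) + (0,1)
step 1: (188, 11)  from 11·(17,1) + (1,0)
step 2: (393, 23)  from 2·(188,11) + (17,1)
…
step 4: (2136, 125)  from 3·(581,34) + (393,23)
step 5: (17669, 1034)  from 8·(2136,125) + (581,34)
…
step 7: (72812, 4261)  from 1·(55143,3227) + (17669,1034)
step 8: (200767, 11749)  from 2·(72812,4261) + (55143,3227)
step 9: (2281249, 133500)  from 11·(200767,11749) + (72812,4261)
(x₁, y₁) = (2281249, 133500);  2281249² − 292·133500² = 1 ✓

2281249 133500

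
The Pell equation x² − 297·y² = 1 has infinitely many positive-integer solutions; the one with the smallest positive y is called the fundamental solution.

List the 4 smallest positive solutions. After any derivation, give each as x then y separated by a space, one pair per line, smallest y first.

48599 2820
4723725601 274098360
459136680917399 26641812392460
44627167107085622401 2589530880648228720

[17; 4,3,1,1,2,1,1,3,4,34] for √297; ℓ=10 ⇒ convergent index 9
step 0: (17, 1)  from 17·(1,0) + (0,1)
step 1: (69, 4)  from 4·(17,1) + (1,0)
…
step 3: (293, 17)  from 1·(224,13) + (69,4)
…
step 5: (1327, 77)  from 2·(517,30) + (293,17)
step 6: (1844, 107)  from 1·(1327,77) + (517,30)
…
step 8: (11357, 659)  from 3·(3171,184) + (1844,107)
step 9: (48599, 2820)  from 4·(11357,659) + (3171,184)
→ (48599, 2820).  Check: 48599²=2361862801, 297·2820²=2361862800, difference 1.
n=2: (48599,2820)∘(48599,2820) = (48599·48599+297·2820·2820, 48599·2820+2820·48599) = (4723725601,274098360)
n=3: (4723725601,274098360)∘(48599,2820) = (48599·4723725601+297·2820·274098360, 48599·274098360+2820·4723725601) = (459136680917399,26641812392460)
n=4: (459136680917399,26641812392460)∘(48599,2820) = (48599·459136680917399+297·2820·26641812392460, 48599·26641812392460+2820·459136680917399) = (44627167107085622401,2589530880648228720)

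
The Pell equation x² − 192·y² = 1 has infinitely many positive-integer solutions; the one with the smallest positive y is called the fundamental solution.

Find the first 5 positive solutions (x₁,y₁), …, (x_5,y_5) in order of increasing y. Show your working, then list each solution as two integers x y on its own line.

97 7
18817 1358
3650401 263445
708158977 51106972
137379191137 9914489123

d=192: √d = [13; 1,5,1,26] (ℓ=4, even), read p_3/q_3
step 0: (13, 1)  from 13·(1,0) + (0,1)
…
step 2: (83, 6)  from 5·(14,1) + (13,1)
step 3: (97, 7)  from 1·(83,6) + (14,1)
→ (97, 7).  Check: 97²=9409, 192·7²=9408, difference 1.
k=2:  x_2 = 97·97+192·7·7 = 18817,  y_2 = 97·7+7·97 = 1358
k=3:  x_3 = 97·18817+192·7·1358 = 3650401,  y_3 = 97·1358+7·18817 = 263445
k=4:  x_4 = 97·3650401+192·7·263445 = 708158977,  y_4 = 97·263445+7·3650401 = 51106972
k=5:  x_5 = 97·708158977+192·7·51106972 = 137379191137,  y_5 = 97·51106972+7·708158977 = 9914489123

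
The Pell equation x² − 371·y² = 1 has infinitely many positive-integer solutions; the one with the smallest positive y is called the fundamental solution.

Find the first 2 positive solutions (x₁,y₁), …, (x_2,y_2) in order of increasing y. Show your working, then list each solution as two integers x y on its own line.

[19; 3,1,4,1,3,38] for √371; ℓ=6 ⇒ convergent index 5
step 0: (19, 1)  from 19·(1,0) + (0,1)
step 1: (58, 3)  from 3·(19,1) + (1,0)
step 2: (77, 4)  from 1·(58,3) + (19,1)
step 3: (366, 19)  from 4·(77,4) + (58,3)
step 4: (443, 23)  from 1·(366,19) + (77,4)
step 5: (1695, 88)  from 3·(443,23) + (366,19)
→ (1695, 88).  Check: 1695²=2873025, 371·88²=2873024, difference 1.
(1695+88√371)^2 = 5746049 + 298320√371

1695 88
5746049 298320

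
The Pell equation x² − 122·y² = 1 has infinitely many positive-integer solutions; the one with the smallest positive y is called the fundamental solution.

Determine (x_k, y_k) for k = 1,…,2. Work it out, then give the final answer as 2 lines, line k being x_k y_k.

√122 → a₀=11, period (22); ℓ=1 odd so k=1
i=0: a=11 ⇒ p=11, q=1
i=1: a=22 ⇒ p=243, q=22
→ (243, 22).  Check: 243²=59049, 122·22²=59048, difference 1.
(x_2, y_2) = (243·243 + 122·22·22, 243·22 + 22·243) = (118097, 10692)

243 22
118097 10692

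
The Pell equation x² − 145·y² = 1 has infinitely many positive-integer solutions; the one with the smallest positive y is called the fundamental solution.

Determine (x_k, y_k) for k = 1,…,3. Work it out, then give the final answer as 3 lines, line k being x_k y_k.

289 24
167041 13872
96549409 8017992

√145 = [12; 24, …], period ℓ=1 (odd) → k=1
k=0  a_k=12  p_k/q_k = 12/1
k=1  a_k=24  p_k/q_k = 289/24
(x₁, y₁) = (289, 24);  289² − 145·24² = 1 ✓
n=2: (289,24)∘(289,24) = (289·289+145·24·24, 289·24+24·289) = (167041,13872)
n=3: (167041,13872)∘(289,24) = (289·167041+145·24·13872, 289·13872+24·167041) = (96549409,8017992)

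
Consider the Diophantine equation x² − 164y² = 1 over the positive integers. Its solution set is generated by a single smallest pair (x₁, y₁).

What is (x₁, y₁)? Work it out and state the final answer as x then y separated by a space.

[12; 1,4,6,4,1,24] for √164; ℓ=6 ⇒ convergent index 5
i=0: a=12 ⇒ p=12, q=1
i=1: a=1 ⇒ p=13, q=1
i=2: a=4 ⇒ p=64, q=5
…
i=4: a=4 ⇒ p=1652, q=129
i=5: a=1 ⇒ p=2049, q=160
fundamental: x₁=2049, y₁=160  (since 4198401 − 164·25600 = 1)

2049 160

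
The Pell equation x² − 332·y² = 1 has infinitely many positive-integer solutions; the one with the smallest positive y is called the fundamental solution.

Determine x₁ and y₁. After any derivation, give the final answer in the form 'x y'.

13447 738

d=332: √d = [18; 4,1,1,8,1,1,4,36] (ℓ=8, even), read p_7/q_7
step 0: (18, 1)  from 18·(1,0) + (0,1)
…
step 4: (1403, 77)  from 8·(164,9) + (91,5)
step 5: (1567, 86)  from 1·(1403,77) + (164,9)
step 6: (2970, 163)  from 1·(1567,86) + (1403,77)
step 7: (13447, 738)  from 4·(2970,163) + (1567,86)
fundamental: x₁=13447, y₁=738  (since 180821809 − 332·544644 = 1)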